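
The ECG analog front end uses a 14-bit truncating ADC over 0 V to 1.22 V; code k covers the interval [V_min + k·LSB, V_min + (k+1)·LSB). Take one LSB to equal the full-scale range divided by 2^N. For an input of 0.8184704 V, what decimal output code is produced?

10991

V_FS = 1.22 V. LSB = 1.22 V / 2^14 ≈ 74.46 µV.
code = ⌊(V_in − V_min)/LSB⌋ = ⌊(V_in − V_min) × 2^14 / range⌋
     = ⌊(0.8184704 − (0)) × 16384 / 1.22⌋ = ⌊0.8184704 × 16384/1.22⌋
     = ⌊10991.655⌋ = 10991.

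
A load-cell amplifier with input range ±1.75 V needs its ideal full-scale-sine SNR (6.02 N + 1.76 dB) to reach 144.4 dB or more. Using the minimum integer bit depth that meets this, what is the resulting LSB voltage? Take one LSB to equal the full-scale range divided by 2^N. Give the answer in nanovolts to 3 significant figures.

209 nV

The full-scale span is 1.75 − (-1.75) = 3.5 V.
Solving 6.02 N ≥ 144.4 − 1.76: N ≥ 23.694. Round up → N = 24.
LSB = 3.5 V ÷ 2^24 = 3.5/16777216 V = 209 nV.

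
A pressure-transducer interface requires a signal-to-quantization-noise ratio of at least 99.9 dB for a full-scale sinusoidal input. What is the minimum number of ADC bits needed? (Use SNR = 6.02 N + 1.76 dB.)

17 bits

Required N = ⌈(99.9 − 1.76)/6.02⌉ = ⌈16.302⌉ = 17.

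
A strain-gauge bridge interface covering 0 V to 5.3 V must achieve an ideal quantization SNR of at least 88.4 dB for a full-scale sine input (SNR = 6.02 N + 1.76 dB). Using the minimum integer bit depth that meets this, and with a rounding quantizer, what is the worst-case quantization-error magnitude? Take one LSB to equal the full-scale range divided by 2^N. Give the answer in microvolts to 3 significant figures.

80.9 µV

Span = 5.3 V.
6.02 N + 1.76 ≥ 88.4 gives N ≥ 14.392, so the minimum integer is 15.
One LSB is 5.3 V / 32768 = 161.74 µV.
Half an LSB is 80.9 µV.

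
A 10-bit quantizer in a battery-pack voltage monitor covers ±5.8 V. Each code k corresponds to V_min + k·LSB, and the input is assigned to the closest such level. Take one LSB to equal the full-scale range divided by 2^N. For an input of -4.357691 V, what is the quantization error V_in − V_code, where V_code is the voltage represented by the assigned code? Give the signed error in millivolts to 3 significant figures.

The full-scale span is 5.8 − (-5.8) = 11.6 V. LSB = 11.6 V / 2^10 ≈ 11.33 mV.
(V_in − V_min)/LSB = (-4.357691 − (-5.8)) × 1024/11.6 = 127.3211 → nearest code k = 127.
Reconstructed level: -5.8 + 127 × 11.6/1024 V = -4.361328125 V.
Error = V_in − V_code = -4.357691 − (-4.361328125) = +3.64 mV.

+3.64 mV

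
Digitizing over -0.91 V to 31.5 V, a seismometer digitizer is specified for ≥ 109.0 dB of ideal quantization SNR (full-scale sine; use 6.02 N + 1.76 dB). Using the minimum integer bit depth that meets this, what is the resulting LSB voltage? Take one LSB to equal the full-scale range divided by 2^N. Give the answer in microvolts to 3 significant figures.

Span: 31.5 V − (-0.91 V) = 32.41 V.
Solving 6.02 N ≥ 109.0 − 1.76: N ≥ 17.814. Round up → N = 18.
Step size = 32.41/262144 V = 124 µV.

124 µV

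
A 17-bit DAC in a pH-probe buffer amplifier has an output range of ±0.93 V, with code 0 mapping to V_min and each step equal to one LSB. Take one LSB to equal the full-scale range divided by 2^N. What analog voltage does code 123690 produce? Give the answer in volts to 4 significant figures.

0.8252 V

Full-scale range = 0.93 V − (-0.93 V) = 1.86 V. LSB = 1.86 V / 2^17.
V_out = V_min + code × LSB = -0.93 V + 123690 × 1.86 V / 131072
      = -0.93 V + 1.75524 V = 0.825244 V.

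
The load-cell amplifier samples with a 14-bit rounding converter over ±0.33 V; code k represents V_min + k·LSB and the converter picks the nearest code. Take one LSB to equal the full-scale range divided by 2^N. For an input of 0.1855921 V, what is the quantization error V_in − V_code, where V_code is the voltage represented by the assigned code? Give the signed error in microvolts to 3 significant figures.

+7.38 µV

Full-scale range = 0.33 V − (-0.33 V) = 0.66 V. LSB = 0.66 V / 2^14 ≈ 40.28 µV.
(V_in − V_min)/LSB = (0.1855921 − (-0.33)) × 16384/0.66 = 12799.1833 → nearest code k = 12799.
V_code = V_min + k × range/2^14 = -0.33 + 12799 × 0.66/16384 = 0.18558471680 V.
V_in − V_code = 0.1855921 − (0.18558471680) = +7.38 µV.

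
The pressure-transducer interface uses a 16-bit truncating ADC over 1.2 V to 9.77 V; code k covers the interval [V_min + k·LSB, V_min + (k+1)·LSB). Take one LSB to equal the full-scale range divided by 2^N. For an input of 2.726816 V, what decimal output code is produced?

11675

The full-scale span is 9.77 − (1.2) = 8.57 V. LSB = 8.57 V / 2^16 ≈ 130.8 µV.
(V_in − V_min) × 2^16/range = (2.726816 − (1.2)) × 65536/8.57 = 11675.778.
Floor → code = 11675.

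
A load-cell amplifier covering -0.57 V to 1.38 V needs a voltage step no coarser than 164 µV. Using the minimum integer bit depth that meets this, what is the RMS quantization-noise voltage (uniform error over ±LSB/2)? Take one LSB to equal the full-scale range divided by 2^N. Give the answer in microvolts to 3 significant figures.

Range = 1.38 − (-0.57) = 1.95 V.
Required number of levels: 1.95/164 µV = 11890; smallest N with 2^N ≥ that is 14.
LSB = 1.95 V / 2^14 = 119.02 µV.
RMS noise = LSB/√12 = 34.4 µV.

34.4 µV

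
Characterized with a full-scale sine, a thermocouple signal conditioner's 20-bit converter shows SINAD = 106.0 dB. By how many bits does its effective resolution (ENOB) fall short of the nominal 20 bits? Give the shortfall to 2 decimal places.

2.68 bits

N_eff = (106.0 − 1.76)/6.02 = 17.3156 bits.
20 − 17.3156 = 2.68 bits below nominal.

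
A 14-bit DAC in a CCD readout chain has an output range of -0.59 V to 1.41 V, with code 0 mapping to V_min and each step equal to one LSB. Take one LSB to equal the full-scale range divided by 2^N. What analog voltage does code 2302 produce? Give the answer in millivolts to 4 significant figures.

-309.0 mV

Full-scale range = 1.41 V − (-0.59 V) = 2 V. LSB = 2 V / 2^14.
V_out = -0.59 + 2302 × (2/16384) V
      = -0.59 + 0.281006 = -0.308994 V.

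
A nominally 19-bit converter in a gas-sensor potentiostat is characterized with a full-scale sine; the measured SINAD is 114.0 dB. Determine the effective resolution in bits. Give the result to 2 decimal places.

ENOB = (114.0 − 1.76)/6.02 = 18.6445 bits.

18.64 bits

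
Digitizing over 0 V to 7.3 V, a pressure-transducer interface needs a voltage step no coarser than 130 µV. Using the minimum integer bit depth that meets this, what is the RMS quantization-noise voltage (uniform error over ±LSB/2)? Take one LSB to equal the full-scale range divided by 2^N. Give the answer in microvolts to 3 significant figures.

32.2 µV

V_FS = 7.3 V.
Required number of levels: 7.3/130 µV = 56154; smallest N with 2^N ≥ that is 16.
LSB = 7.3 V / 2^16 = 111.39 µV.
RMS noise = LSB/√12 = 32.2 µV.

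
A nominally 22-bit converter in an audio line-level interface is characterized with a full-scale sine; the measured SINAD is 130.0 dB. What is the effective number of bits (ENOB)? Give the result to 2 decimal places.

ENOB = (130.0 − 1.76)/6.02 = 21.3023 bits.

21.30 bits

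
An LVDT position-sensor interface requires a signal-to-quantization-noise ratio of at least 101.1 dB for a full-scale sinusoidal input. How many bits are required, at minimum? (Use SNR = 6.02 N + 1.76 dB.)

6.02 N + 1.76 ≥ 101.1 gives N ≥ 16.502, so the minimum integer is 17.

17 bits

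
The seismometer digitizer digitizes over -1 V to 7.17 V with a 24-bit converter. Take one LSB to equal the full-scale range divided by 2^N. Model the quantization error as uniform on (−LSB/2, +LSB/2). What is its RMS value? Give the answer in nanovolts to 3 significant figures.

The full-scale span is 7.17 − (-1) = 8.17 V.
Step size = 8.17/16777216 V = 486.97 nV.
σ_q = LSB/√12 = 486.97 nV/3.4641 = 141 nV.

141 nV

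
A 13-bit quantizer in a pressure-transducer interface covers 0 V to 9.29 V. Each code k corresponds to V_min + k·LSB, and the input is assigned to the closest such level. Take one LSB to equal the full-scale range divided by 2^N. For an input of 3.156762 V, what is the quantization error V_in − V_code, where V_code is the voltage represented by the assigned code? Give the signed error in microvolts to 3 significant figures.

Range is 9.29 V. LSB = 9.29 V / 2^13 ≈ 1.134 mV.
(3.156762 − (0)) / LSB = 3.156762 × 8192/9.29 = 2783.6592. Nearest integer: k = 2784.
Reconstructed level: 0 + 2784 × 9.29/8192 V = 3.157148438 V.
e = 3.156762 − (3.157148438) = −386 µV.

−386 µV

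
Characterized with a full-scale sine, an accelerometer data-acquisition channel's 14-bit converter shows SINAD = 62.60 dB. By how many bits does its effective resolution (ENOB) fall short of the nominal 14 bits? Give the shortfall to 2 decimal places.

Effective bits = (62.60 − 1.76)/6.02 = 10.1063.
14 − 10.1063 = 3.89 bits below nominal.

3.89 bits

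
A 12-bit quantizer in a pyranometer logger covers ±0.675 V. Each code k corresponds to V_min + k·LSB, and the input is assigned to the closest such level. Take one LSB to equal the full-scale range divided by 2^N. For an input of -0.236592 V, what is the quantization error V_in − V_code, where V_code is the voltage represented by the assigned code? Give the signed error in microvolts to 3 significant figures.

+53.5 µV

The full-scale span is 0.675 − (-0.675) = 1.35 V. LSB = 1.35 V / 2^12 ≈ 329.6 µV.
Position in LSBs: (-0.236592 − (-0.675)) × 4096/1.35 = 1330.1623; rounding gives k = 1330.
Reconstructed level: -0.675 + 1330 × 1.35/4096 V = -0.2366455078 V.
V_in − V_code = -0.236592 − (-0.2366455078) = +53.5 µV.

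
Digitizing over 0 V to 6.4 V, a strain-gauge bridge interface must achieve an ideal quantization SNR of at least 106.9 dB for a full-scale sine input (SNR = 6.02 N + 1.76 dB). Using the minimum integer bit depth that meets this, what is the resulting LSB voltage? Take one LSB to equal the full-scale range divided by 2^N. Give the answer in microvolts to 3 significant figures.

V_FS = 6.4 V.
Solving 6.02 N ≥ 106.9 − 1.76: N ≥ 17.465. Round up → N = 18.
LSB = 6.4 V ÷ 2^18 = 6.4/262144 V = 24.4 µV.

24.4 µV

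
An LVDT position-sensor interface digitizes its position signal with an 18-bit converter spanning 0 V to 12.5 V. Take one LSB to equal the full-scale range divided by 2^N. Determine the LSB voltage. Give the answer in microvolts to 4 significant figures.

47.68 µV

V_FS = 12.5 V.
2^18 = 262144 levels.
Step size = 12.5/262144 V = 47.68 µV.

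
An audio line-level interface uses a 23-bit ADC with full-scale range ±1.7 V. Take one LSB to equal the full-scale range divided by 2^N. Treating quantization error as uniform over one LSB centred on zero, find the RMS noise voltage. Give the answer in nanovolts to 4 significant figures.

117.0 nV

Span: 1.7 V − (-1.7 V) = 3.4 V.
LSB = 3.4 V ÷ 2^23 = 3.4/8388608 V = 405.312 nV.
σ_q = LSB/√12 = 405.312 nV/3.4641 = 117.0 nV.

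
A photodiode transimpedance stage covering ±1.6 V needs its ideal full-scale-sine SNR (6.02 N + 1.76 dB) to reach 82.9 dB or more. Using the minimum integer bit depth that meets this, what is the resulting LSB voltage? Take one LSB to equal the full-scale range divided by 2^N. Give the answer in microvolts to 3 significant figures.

Range = 1.6 − (-1.6) = 3.2 V.
Solving 6.02 N ≥ 82.9 − 1.76: N ≥ 13.478. Round up → N = 14.
LSB = 3.2 V ÷ 2^14 = 3.2/16384 V = 195 µV.

195 µV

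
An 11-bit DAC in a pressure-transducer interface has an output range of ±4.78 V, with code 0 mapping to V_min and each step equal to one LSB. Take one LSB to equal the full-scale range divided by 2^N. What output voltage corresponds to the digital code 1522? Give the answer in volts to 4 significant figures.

2.325 V

Span: 4.78 V − (-4.78 V) = 9.56 V. LSB = 9.56 V / 2^11.
V_out = -4.78 + 1522 × (9.56/2048) V
      = -4.78 + 7.10465 = 2.32465 V.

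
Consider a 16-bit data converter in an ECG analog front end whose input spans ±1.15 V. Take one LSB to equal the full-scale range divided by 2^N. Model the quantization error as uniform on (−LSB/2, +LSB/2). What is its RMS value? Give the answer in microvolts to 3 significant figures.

Full-scale range = 1.15 V − (-1.15 V) = 2.3 V.
LSB = 2.3 V ÷ 2^16 = 2.3/65536 V = 35.095 µV.
σ_q = LSB/√12 = 35.095 µV/3.4641 = 10.1 µV.

10.1 µV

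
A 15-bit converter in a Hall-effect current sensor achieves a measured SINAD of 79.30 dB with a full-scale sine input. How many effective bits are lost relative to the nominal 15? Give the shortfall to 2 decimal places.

N_eff = (79.30 − 1.76)/6.02 = 12.8804 bits.
Shortfall = 15 − 12.8804 = 2.1196 bits.

2.12 bits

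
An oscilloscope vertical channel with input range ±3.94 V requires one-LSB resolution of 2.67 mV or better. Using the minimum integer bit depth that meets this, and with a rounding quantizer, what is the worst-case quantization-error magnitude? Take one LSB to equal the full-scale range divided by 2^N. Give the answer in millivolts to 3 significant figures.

0.962 mV

The full-scale span is 3.94 − (-3.94) = 7.88 V.
Required number of levels: 7.88/2.67 mV = 2951.3; smallest N with 2^N ≥ that is 12.
LSB = 7.88 V / 2^12 = 1.9238 mV.
Half an LSB is 0.962 mV.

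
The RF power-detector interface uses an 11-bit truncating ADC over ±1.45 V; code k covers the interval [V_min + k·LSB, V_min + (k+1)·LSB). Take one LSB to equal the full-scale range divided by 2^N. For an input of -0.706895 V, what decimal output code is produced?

524

Span: 1.45 V − (-1.45 V) = 2.9 V. LSB = 2.9 V / 2^11 ≈ 1.416 mV.
code = ⌊(V_in − V_min)/LSB⌋ = ⌊(V_in − V_min) × 2^11 / range⌋
     = ⌊(-0.706895 − (-1.45)) × 2048 / 2.9⌋ = ⌊0.743105 × 2048/2.9⌋
     = ⌊524.786⌋ = 524.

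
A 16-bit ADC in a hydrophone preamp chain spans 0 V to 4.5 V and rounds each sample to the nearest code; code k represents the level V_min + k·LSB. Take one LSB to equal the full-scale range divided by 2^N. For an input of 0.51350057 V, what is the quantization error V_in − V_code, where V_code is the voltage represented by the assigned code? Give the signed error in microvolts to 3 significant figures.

+27.1 µV

V_FS = 4.5 V. LSB = 4.5 V / 2^16 ≈ 68.66 µV.
(V_in − V_min)/LSB = (0.51350057 − (0)) × 65536/4.5 = 7478.3941 → nearest code k = 7478.
Reconstructed level: 0 + 7478 × 4.5/65536 V = 0.51347351074 V.
Error = V_in − V_code = 0.51350057 − (0.51347351074) = +27.1 µV.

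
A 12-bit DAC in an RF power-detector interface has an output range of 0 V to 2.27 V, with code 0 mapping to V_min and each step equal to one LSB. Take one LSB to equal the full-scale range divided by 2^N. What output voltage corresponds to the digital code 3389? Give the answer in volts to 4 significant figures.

Span = 2.27 V. LSB = 2.27 V / 2^12.
V_out = 0 + 3389 × (2.27/4096) V
      = 0 + 1.87818 = 1.87818 V.

1.878 V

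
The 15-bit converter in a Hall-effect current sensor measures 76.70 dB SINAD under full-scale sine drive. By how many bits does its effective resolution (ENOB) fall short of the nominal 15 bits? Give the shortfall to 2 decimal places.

ENOB = (SINAD − 1.76)/6.02 = (76.70 − 1.76)/6.02 = 12.4485 bits.
15 − 12.4485 = 2.55 bits below nominal.

2.55 bits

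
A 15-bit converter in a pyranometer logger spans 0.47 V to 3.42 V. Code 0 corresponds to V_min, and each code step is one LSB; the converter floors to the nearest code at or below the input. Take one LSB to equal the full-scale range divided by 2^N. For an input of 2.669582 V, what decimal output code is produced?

24432

Span: 3.42 V − (0.47 V) = 2.95 V. LSB = 2.95 V / 2^15 ≈ 90.03 µV.
V_in − V_min = 2.669582 − (0.47) = 2.199582 V.
Divide by LSB: 2.199582 × 32768/2.95 = 24432.5095.
Truncating gives code 24432.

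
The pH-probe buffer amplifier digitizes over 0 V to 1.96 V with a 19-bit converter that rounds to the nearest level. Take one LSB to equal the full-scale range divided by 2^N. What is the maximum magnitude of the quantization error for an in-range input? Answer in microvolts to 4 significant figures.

1.869 µV

V_FS = 1.96 V.
LSB = 1.96 V / 2^19 = 3.73840 µV.
Worst-case error for round-to-nearest is half an LSB: 1.869 µV.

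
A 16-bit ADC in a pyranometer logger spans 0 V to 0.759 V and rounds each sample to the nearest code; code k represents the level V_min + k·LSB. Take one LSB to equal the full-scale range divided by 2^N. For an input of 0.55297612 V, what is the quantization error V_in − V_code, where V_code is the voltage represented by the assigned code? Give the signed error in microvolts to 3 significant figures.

Span = 0.759 V. LSB = 0.759 V / 2^16 ≈ 11.58 µV.
(V_in − V_min)/LSB = (0.55297612 − (0)) × 65536/0.759 = 47746.8287 → nearest code k = 47747.
V_code = 0 + (47747/65536) × 0.759 = 0.55297810364 V.
Error = V_in − V_code = 0.55297612 − (0.55297810364) = −1.98 µV.

−1.98 µV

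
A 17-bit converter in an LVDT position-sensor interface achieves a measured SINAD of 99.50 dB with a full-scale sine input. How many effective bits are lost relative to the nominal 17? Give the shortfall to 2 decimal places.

N_eff = (99.50 − 1.76)/6.02 = 16.2359 bits.
17 − 16.2359 = 0.76 bits below nominal.

0.76 bits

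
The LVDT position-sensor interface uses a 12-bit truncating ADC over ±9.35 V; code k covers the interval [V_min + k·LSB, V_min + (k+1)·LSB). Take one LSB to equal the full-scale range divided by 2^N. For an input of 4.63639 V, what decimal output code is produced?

Span: 9.35 V − (-9.35 V) = 18.7 V. LSB = 18.7 V / 2^12 ≈ 4.565 mV.
(V_in − V_min) × 2^12/range = (4.63639 − (-9.35)) × 4096/18.7 = 3063.543.
Floor → code = 3063.

3063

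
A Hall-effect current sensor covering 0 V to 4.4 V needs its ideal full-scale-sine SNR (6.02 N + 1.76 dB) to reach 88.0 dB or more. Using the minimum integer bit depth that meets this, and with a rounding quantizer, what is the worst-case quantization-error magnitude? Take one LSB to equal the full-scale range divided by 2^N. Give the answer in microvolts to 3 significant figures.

67.1 µV

Full-scale range = 4.4 V.
N ≥ (88.0 − 1.76)/6.02 = 14.326 → N_min = 15.
Step size = 4.4/32768 V = 134.28 µV.
Half an LSB is 67.1 µV.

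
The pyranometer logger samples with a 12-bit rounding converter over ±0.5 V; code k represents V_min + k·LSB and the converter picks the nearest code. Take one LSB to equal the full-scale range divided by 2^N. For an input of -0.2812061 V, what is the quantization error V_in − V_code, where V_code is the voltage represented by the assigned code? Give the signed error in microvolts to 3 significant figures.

+43.9 µV

Full-scale range = 0.5 V − (-0.5 V) = 1 V. LSB = 1 V / 2^12 ≈ 244.1 µV.
(-0.2812061 − (-0.5)) / LSB = 0.2187939 × 4096/1 = 896.1798. Nearest integer: k = 896.
Reconstructed level: -0.5 + 896 × 1/4096 V = -0.2812500000 V.
Error = V_in − V_code = -0.2812061 − (-0.2812500000) = +43.9 µV.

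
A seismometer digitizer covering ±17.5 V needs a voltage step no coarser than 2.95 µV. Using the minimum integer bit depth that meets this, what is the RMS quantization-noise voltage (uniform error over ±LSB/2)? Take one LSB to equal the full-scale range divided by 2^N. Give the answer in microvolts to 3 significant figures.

The full-scale span is 17.5 − (-17.5) = 35 V.
35 V / 2.95 µV = 1.186e7. Since 2^23 = 8388608 and 2^24 = 16777216, N = 24.
LSB = 35 V / 2^24 = 2.0862 µV.
σ_q = LSB/√12 = 2.0862 µV/3.4641 = 0.602 µV.

0.602 µV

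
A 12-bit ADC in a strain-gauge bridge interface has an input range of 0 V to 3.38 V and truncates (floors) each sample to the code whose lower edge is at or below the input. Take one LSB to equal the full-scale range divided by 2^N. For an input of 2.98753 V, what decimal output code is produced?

3620

Full-scale range = 3.38 V. LSB = 3.38 V / 2^12 ≈ 0.8252 mV.
V_in − V_min = 2.98753 − (0) = 2.98753 V.
Divide by LSB: 2.98753 × 4096/3.38 = 3620.3914.
Truncating gives code 3620.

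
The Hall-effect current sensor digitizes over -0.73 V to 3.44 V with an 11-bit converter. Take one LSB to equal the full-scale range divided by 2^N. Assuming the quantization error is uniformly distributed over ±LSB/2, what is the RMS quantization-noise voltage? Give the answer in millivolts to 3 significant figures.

0.588 mV

Full-scale range = 3.44 V − (-0.73 V) = 4.17 V.
One LSB is 4.17 V / 2048 = 2.0361 mV.
RMS of a uniform error over width LSB is LSB/√12 = 0.588 mV.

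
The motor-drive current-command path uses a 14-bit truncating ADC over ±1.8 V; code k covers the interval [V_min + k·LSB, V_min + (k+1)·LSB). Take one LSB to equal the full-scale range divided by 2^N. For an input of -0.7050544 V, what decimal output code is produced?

4983

Range = 1.8 − (-1.8) = 3.6 V. LSB = 3.6 V / 2^14 ≈ 219.7 µV.
V_in − V_min = -0.7050544 − (-1.8) = 1.0949456 V.
Divide by LSB: 1.0949456 × 16384/3.6 = 4983.2191.
Truncating gives code 4983.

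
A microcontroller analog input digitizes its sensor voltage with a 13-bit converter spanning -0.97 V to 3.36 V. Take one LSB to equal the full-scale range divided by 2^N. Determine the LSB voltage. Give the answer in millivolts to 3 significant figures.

Span: 3.36 V − (-0.97 V) = 4.33 V.
Number of codes = 2^13 = 8192.
LSB = 4.33 V / 2^13 = 0.529 mV.

0.529 mV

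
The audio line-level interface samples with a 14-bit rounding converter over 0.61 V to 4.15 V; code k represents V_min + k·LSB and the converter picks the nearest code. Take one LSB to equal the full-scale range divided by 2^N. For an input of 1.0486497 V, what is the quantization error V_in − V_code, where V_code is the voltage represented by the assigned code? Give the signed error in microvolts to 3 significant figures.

+38.9 µV

The full-scale span is 4.15 − (0.61) = 3.54 V. LSB = 3.54 V / 2^14 ≈ 216.1 µV.
Position in LSBs: (1.0486497 − (0.61)) × 16384/3.54 = 2030.1799; rounding gives k = 2030.
Reconstructed level: 0.61 + 2030 × 3.54/16384 V = 1.0486108398 V.
Error = V_in − V_code = 1.0486497 − (1.0486108398) = +38.9 µV.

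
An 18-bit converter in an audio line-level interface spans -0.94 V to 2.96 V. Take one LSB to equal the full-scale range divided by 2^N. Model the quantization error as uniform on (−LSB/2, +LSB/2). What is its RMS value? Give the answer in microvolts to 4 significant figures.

Range = 2.96 − (-0.94) = 3.9 V.
One LSB is 3.9 V / 262144 = 14.8773 µV.
V_rms = LSB/√12 = 14.8773 µV / √12 = 4.295 µV.

4.295 µV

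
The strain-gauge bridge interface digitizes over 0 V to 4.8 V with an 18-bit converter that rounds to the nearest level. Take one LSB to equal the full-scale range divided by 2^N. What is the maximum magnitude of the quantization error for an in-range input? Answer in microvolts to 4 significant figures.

Range is 4.8 V.
LSB = 4.8 V / 2^18 = 18.3105 µV.
|e|_max = LSB/2 = 9.155 µV.

9.155 µV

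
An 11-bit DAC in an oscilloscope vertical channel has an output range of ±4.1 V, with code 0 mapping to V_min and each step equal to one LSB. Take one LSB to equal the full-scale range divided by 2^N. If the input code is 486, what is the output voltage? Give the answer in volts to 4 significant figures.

-2.154 V

Span: 4.1 V − (-4.1 V) = 8.2 V. LSB = 8.2 V / 2^11.
Output = V_min + (486/2048) × range = -4.1 + 0.237305 × 8.2 V
      = -4.1 + 1.94590 = -2.15410 V.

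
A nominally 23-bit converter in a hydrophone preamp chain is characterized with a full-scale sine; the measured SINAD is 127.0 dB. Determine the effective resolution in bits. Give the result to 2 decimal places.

(127.0 − 1.76) / 6.02 = 125.24/6.02 = 20.8040 effective bits.

20.80 bits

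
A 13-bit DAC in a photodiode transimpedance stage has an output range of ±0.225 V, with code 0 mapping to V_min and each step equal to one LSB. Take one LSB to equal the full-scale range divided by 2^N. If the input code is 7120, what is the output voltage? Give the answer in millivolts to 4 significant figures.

Range = 0.225 − (-0.225) = 0.45 V. LSB = 0.45 V / 2^13.
Output = V_min + (7120/8192) × range = -0.225 + 0.869141 × 0.45 V
      = -0.225 V + 0.391113 V = 0.166113 V.

166.1 mV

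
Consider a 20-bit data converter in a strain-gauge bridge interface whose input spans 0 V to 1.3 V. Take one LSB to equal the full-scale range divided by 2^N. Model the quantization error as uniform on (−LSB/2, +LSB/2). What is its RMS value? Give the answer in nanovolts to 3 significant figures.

358 nV

Range is 1.3 V.
One LSB is 1.3 V / 1048576 = 1.2398 µV.
For a uniform distribution on [−LSB/2, +LSB/2], V_rms = LSB/√12 = 1.2398 µV/3.4641 = 358 nV.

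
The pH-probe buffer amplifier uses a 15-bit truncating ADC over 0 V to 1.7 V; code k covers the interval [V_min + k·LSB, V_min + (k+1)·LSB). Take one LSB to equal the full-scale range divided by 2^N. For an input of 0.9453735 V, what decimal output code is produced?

Range is 1.7 V. LSB = 1.7 V / 2^15 ≈ 51.88 µV.
code = ⌊(V_in − V_min)/LSB⌋ = ⌊(V_in − V_min) × 2^15 / range⌋
     = ⌊(0.9453735 − (0)) × 32768 / 1.7⌋ = ⌊0.9453735 × 32768/1.7⌋
     = ⌊18222.352⌋ = 18222.

18222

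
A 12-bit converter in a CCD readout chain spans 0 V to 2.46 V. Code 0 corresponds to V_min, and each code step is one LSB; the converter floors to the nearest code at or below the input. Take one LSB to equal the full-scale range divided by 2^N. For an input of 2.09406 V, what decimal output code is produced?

3486

Range is 2.46 V. LSB = 2.46 V / 2^12 ≈ 0.6006 mV.
V_in − V_min = 2.09406 − (0) = 2.09406 V.
Divide by LSB: 2.09406 × 4096/2.46 = 3486.6950.
Truncating gives code 3486.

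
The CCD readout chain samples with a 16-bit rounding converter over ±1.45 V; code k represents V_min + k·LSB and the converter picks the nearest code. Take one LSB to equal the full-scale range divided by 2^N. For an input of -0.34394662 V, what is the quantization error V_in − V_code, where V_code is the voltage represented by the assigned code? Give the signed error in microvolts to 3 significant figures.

+12.4 µV

Range = 1.45 − (-1.45) = 2.9 V. LSB = 2.9 V / 2^16 ≈ 44.25 µV.
(-0.34394662 − (-1.45)) / LSB = 1.10605338 × 65536/2.9 = 24995.2808. Nearest integer: k = 24995.
Reconstructed level: -1.45 + 24995 × 2.9/65536 V = -0.34395904541 V.
e = -0.34394662 − (-0.34395904541) = +12.4 µV.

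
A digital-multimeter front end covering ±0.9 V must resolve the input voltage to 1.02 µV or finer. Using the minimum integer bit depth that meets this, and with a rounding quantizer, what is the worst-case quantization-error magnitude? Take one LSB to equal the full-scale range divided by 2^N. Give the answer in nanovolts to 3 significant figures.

429 nV

Full-scale range = 0.9 V − (-0.9 V) = 1.8 V.
Required number of levels: 1.8/1.02 µV = 1.7647e6; smallest N with 2^N ≥ that is 21.
Step size = 1.8/2097152 V = 0.85831 µV.
Half an LSB is 429 nV.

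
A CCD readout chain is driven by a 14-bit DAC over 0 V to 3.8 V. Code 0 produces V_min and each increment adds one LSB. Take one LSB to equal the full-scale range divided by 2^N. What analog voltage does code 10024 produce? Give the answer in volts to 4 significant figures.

2.325 V

V_FS = 3.8 V. LSB = 3.8 V / 2^14.
Output = V_min + (10024/16384) × range = 0 + 0.611816 × 3.8 V
      = 0 V + 2.32490 V = 2.32490 V.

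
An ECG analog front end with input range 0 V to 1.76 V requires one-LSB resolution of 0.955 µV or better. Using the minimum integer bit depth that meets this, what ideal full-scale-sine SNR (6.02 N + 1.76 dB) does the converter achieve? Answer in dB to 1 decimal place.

Full-scale range = 1.76 V.
Levels needed ≥ 1.76/0.955 µV = 1.843e6. 2^21 = 2097152 suffices, so N_min = 21.
6.02(21) + 1.76 = 128.18 dB.

128.2 dB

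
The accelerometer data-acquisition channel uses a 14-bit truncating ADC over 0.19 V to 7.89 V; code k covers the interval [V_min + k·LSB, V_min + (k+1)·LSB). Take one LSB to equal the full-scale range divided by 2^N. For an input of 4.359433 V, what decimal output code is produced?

8871

The full-scale span is 7.89 − (0.19) = 7.7 V. LSB = 7.7 V / 2^14 ≈ 470.0 µV.
(V_in − V_min) × 2^14/range = (4.359433 − (0.19)) × 16384/7.7 = 8871.687.
Floor → code = 8871.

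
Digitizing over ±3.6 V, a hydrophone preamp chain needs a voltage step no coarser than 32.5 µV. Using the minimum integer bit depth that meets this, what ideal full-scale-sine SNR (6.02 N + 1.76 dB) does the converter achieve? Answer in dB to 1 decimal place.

Span: 3.6 V − (-3.6 V) = 7.2 V.
Need 2^N ≥ 7.2 V / 32.5 µV = 221500 → N_min = 18.
Ideal SNR at N = 18: 6.02·18 + 1.76 = 110.1 dB.

110.1 dB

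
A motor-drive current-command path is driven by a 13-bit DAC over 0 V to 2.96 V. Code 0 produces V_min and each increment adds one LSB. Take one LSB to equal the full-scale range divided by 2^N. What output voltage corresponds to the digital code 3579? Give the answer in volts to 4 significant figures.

Span = 2.96 V. LSB = 2.96 V / 2^13.
V_out = 0 + 3579 × (2.96/8192) V
      = 0 V + 1.29319 V = 1.29319 V.

1.293 V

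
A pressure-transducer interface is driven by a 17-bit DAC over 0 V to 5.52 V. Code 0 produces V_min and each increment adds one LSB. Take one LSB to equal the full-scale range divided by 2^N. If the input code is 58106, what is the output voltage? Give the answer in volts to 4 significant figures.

2.447 V

Range is 5.52 V. LSB = 5.52 V / 2^17.
Output = V_min + (58106/131072) × range = 0 + 0.443314 × 5.52 V
      = 0 + 2.44709 = 2.44709 V.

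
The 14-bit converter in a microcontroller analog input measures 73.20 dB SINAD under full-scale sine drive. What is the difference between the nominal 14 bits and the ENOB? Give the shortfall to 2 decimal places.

2.13 bits

N_eff = (73.20 − 1.76)/6.02 = 11.8671 bits.
14 − 11.8671 = 2.13 bits below nominal.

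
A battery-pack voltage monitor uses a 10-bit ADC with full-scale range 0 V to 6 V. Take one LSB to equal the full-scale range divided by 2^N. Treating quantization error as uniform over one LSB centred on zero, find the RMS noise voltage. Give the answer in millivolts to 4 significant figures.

V_FS = 6 V.
Step size = 6/1024 V = 5.85938 mV.
σ_q = LSB/√12 = 5.85938 mV/3.4641 = 1.691 mV.

1.691 mV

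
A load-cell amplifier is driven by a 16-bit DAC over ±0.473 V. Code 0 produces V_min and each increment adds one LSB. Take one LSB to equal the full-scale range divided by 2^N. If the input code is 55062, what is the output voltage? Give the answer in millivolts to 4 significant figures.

321.8 mV

Full-scale range = 0.473 V − (-0.473 V) = 0.946 V. LSB = 0.946 V / 2^16.
V_out = V_min + code × LSB = -0.473 V + 55062 × 0.946 V / 65536
      = -0.473 + 0.794810 = 0.321810 V.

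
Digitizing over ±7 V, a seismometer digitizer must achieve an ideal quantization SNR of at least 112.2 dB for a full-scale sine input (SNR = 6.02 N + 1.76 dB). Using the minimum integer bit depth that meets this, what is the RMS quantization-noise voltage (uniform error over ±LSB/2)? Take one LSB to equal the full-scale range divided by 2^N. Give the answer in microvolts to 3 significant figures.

Range = 7 − (-7) = 14 V.
6.02 N + 1.76 ≥ 112.2 gives N ≥ 18.346, so the minimum integer is 19.
One LSB is 14 V / 524288 = 26.703 µV.
σ_q = LSB/√12 = 26.703 µV/3.4641 = 7.71 µV.

7.71 µV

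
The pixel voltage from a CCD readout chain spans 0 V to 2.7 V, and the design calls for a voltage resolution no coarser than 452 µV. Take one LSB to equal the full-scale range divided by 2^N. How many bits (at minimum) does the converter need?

13 bits

Span = 2.7 V.
2.7 V / 452 µV = 5973. Since 2^12 = 4096 and 2^13 = 8192, N = 13.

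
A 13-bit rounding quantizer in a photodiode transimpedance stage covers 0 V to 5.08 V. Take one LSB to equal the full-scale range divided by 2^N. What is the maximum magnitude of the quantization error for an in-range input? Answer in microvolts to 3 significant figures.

310 µV

Span = 5.08 V.
Step size = 5.08/8192 V = 0.62012 mV.
Worst-case error for round-to-nearest is half an LSB: 310 µV.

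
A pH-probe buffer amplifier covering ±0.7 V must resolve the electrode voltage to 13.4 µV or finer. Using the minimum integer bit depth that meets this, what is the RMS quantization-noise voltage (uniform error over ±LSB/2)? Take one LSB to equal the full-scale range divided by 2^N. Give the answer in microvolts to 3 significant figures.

3.08 µV

Range = 0.7 − (-0.7) = 1.4 V.
Need 2^N ≥ 1.4 V / 13.4 µV = 104500 → N_min = 17.
One LSB is 1.4 V / 131072 = 10.681 µV.
V_rms = LSB/√12 = 3.08 µV.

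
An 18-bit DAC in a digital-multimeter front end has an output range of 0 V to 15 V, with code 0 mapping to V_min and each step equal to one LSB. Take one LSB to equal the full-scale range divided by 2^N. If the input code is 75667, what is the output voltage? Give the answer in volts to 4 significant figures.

Span = 15 V. LSB = 15 V / 2^18.
V_out = 0 + 75667 × (15/262144) V
      = 0 V + 4.32970 V = 4.32970 V.

4.330 V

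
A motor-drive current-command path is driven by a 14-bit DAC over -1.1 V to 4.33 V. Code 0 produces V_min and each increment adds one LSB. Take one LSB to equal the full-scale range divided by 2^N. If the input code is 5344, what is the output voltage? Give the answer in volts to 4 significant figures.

The full-scale span is 4.33 − (-1.1) = 5.43 V. LSB = 5.43 V / 2^14.
Output = V_min + (5344/16384) × range = -1.1 + 0.326172 × 5.43 V
      = -1.1 + 1.77111 = 0.671113 V.

0.6711 V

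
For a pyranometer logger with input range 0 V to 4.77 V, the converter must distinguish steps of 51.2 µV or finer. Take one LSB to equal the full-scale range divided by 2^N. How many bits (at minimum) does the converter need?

17 bits

Span = 4.77 V.
Levels needed ≥ 4.77/51.2 µV = 93160. 2^17 = 131072 suffices, so N_min = 17.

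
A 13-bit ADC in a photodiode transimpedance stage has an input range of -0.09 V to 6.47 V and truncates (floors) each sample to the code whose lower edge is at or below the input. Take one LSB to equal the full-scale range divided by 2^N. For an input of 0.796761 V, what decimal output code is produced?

1107

The full-scale span is 6.47 − (-0.09) = 6.56 V. LSB = 6.56 V / 2^13 ≈ 0.8008 mV.
V_in − V_min = 0.796761 − (-0.09) = 0.886761 V.
Divide by LSB: 0.886761 × 8192/6.56 = 1107.3698.
Truncating gives code 1107.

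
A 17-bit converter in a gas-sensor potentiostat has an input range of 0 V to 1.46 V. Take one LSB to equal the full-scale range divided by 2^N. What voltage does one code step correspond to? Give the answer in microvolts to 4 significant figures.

11.14 µV

Range is 1.46 V.
There are 2^17 = 131072 steps.
LSB = 1.46 V / 2^17 = 11.14 µV.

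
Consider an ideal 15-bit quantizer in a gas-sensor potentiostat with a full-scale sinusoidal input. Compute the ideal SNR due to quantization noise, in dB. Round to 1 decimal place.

Ideal quantization SNR: 6.02 × 15 + 1.76 dB = 92.1 dB.

92.1 dB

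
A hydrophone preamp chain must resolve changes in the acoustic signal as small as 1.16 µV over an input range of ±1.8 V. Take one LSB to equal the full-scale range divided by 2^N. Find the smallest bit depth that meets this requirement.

22 bits

Full-scale range = 1.8 V − (-1.8 V) = 3.6 V.
Required number of levels: 3.6/1.16 µV = 3.1034e6; smallest N with 2^N ≥ that is 22.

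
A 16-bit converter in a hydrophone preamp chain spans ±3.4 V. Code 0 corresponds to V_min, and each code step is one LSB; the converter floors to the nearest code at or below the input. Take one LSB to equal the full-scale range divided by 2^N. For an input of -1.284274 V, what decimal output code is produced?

20390

The full-scale span is 3.4 − (-3.4) = 6.8 V. LSB = 6.8 V / 2^16 ≈ 103.8 µV.
(V_in − V_min) × 2^16/range = (-1.284274 − (-3.4)) × 65536/6.8 = 20390.620.
Floor → code = 20390.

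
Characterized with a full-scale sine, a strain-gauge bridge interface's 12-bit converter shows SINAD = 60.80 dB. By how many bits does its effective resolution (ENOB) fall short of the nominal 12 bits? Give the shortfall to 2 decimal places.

Effective bits = (60.80 − 1.76)/6.02 = 9.8073.
Shortfall = 12 − 9.8073 = 2.1927 bits.

2.19 bits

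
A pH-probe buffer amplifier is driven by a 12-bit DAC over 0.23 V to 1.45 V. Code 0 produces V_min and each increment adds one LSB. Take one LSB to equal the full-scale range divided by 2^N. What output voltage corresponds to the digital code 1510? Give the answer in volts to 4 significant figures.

Full-scale range = 1.45 V − (0.23 V) = 1.22 V. LSB = 1.22 V / 2^12.
V_out = V_min + code × LSB = 0.23 V + 1510 × 1.22 V / 4096
      = 0.23 V + 0.449756 V = 0.679756 V.

0.6798 V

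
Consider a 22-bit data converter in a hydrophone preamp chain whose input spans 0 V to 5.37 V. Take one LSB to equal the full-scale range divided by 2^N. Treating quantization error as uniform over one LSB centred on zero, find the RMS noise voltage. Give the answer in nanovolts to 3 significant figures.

370 nV

Range is 5.37 V.
LSB = 5.37 V / 2^22 = 1.2803 µV.
For a uniform distribution on [−LSB/2, +LSB/2], V_rms = LSB/√12 = 1.2803 µV/3.4641 = 370 nV.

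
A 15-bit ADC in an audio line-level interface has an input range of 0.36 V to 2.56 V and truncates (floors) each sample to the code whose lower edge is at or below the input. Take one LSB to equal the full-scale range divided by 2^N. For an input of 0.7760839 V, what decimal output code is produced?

6197

The full-scale span is 2.56 − (0.36) = 2.2 V. LSB = 2.2 V / 2^15 ≈ 67.14 µV.
V_in − V_min = 0.7760839 − (0.36) = 0.4160839 V.
Divide by LSB: 0.4160839 × 32768/2.2 = 6197.3806.
Truncating gives code 6197.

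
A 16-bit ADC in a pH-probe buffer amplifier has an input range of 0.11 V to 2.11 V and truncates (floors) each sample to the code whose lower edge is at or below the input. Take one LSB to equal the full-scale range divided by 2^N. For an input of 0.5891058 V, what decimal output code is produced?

Range = 2.11 − (0.11) = 2 V. LSB = 2 V / 2^16 ≈ 30.52 µV.
(V_in − V_min) × 2^16/range = (0.5891058 − (0.11)) × 65536/2 = 15699.339.
Floor → code = 15699.

15699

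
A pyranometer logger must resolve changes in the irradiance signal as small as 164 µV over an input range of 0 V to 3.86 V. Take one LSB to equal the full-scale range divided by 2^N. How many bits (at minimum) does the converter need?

15 bits

V_FS = 3.86 V.
Required number of levels: 3.86/164 µV = 23537; smallest N with 2^N ≥ that is 15.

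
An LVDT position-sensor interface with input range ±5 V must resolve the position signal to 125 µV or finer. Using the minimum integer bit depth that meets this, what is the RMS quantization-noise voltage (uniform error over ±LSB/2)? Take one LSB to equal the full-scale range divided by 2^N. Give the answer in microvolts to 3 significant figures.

22.0 µV

The full-scale span is 5 − (-5) = 10 V.
10 V / 125 µV = 80000. Since 2^16 = 65536 and 2^17 = 131072, N = 17.
LSB = 10 V / 2^17 = 76.294 µV.
RMS noise = LSB/√12 = 22.0 µV.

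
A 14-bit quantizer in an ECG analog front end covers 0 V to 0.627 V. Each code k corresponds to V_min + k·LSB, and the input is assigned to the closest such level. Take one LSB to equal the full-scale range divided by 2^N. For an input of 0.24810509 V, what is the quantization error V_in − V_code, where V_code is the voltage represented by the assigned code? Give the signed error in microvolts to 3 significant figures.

Span = 0.627 V. LSB = 0.627 V / 2^14 ≈ 38.27 µV.
(0.24810509 − (0)) / LSB = 0.24810509 × 16384/0.627 = 6483.1799. Nearest integer: k = 6483.
V_code = V_min + k × range/2^14 = 0 + 6483 × 0.627/16384 = 0.24809820557 V.
Error = V_in − V_code = 0.24810509 − (0.24809820557) = +6.88 µV.

+6.88 µV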